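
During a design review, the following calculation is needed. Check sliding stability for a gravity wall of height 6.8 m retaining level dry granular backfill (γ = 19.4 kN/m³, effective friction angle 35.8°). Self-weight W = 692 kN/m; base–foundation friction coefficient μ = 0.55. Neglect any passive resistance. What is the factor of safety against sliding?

3.24

K_a = tan²(45° − 35.8°/2) = 0.2619.
P_a = ½K_aγH² = 0.5×0.2619×19.4×6.8² = 117.5 kN/m, acting at H/3 = 2.267 m above the base.
FS_sliding = μW / P_a = 0.55×692 / 117.5 = 3.240.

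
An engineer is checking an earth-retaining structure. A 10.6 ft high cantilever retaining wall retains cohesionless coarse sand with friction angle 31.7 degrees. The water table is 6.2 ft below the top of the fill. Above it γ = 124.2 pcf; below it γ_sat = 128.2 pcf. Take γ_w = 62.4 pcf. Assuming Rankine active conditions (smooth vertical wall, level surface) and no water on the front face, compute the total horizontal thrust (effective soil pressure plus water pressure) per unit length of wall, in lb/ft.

K_a = tan²(45° − φ/2) = 0.3111.
γ' = 128.2 − 62.4 = 65.80 pcf. Depth below WT = 4.4 ft.
σ'_h at WT = K_a γ d_w = 239.5 psf; at base = 239.5 + K_a γ' × 4.4 = 329.6 psf.
P₁ (0–6.2 ft) = ½×239.5×6.2 = 742.6. P₂ (6.2–10.6 ft) = ½(239.5+329.6)×4.4 = 1252.
P_w = ½ γ_w h₂² = 0.5×62.4×4.4² = 604.0. Total = 742.6+1252+604.0 = 2599 lb/ft.

2600 lb/ft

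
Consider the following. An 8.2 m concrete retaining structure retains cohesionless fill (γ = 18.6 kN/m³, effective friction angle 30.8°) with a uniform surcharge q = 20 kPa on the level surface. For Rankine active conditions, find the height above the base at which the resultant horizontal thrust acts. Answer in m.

K_a = 0.3227.
Triangular part P₁ = ½K_aγH² = 201.8 at H/3 = 2.733 m; rectangular part P₂ = K_a q H = 52.93 at H/2 = 4.100 m.
ȳ = (P₁·2.733 + P₂·4.100)/(P₁+P₂) = 3.017 m.

3.02 m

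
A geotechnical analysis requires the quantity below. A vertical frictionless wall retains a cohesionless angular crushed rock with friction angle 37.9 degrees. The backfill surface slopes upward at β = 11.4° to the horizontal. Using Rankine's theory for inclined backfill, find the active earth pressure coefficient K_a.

0.250

K_a = cos β · (cos β − √(cos²β − cos²φ)) / (cos β + √(cos²β − cos²φ)).
cos β = 0.9803, cos φ = 0.7891, √(cos²β − cos²φ) = 0.5816.
K_a = 0.9803 × (0.9803 − 0.5816)/(0.9803 + 0.5816) = 0.2502.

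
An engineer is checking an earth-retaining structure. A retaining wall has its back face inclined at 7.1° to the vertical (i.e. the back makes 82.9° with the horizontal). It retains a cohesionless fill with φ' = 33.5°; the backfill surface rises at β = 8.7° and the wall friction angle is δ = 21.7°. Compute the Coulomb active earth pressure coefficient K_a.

0.351

K_a = sin²(α+φ) / [sin²α · sin(α−δ) · (1 + √{sin(φ+δ)sin(φ−β) / (sin(α−δ)sin(α+β))})²].
With α = 82.9°, φ = 33.5°, δ = 21.7°, β = 8.7°: K_a = 0.3512.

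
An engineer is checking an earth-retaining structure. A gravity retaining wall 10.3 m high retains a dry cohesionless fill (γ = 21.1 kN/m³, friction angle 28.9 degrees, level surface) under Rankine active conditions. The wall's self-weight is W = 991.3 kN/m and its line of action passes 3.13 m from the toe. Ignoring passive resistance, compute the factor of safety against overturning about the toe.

2.32

K_a = tan²(45° − 28.9°/2) = 0.3484.
P_a = ½K_aγH² = 0.5×0.3484×21.1×10.3² = 389.9 kN/m, acting at H/3 = 3.433 m above the base.
Overturning moment M_o = P_a × H/3 = 389.9 × 3.433 = 1339.
Resisting moment M_r = W × 3.13 = 991.3 × 3.13 = 3103.
FS_overturning = M_r/M_o = 3103/1339 = 2.318.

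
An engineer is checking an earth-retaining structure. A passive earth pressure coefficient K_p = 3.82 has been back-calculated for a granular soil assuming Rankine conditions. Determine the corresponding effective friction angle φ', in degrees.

35.8°

K_p = (1+sin φ)/(1−sin φ) ⇒ sin φ = (K_p − 1)/(K_p + 1) = 0.5851.
φ = arcsin(0.5851) = 35.81°.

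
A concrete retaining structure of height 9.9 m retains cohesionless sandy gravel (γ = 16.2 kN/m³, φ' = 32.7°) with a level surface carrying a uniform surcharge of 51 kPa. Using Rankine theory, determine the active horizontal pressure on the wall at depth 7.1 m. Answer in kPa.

49.6 kPa

K_a = (1 − sin φ)/(1 + sin φ) = 0.2985.
σ_v = γz + q = 16.2 × 7.1 + 51 = 166.0 kPa.
σ_h = K_a σ_v = 0.2985 × 166.0 = 49.56 kPa.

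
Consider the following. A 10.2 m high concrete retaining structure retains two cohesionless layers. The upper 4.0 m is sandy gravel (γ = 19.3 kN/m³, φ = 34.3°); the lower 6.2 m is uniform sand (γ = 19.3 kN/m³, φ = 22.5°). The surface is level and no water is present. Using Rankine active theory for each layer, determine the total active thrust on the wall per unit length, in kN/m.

422 kN/m

K_a1 = tan²(45°−34.3°/2) = 0.2792; K_a2 = tan²(45°−22.5°/2) = 0.4465.
Layer 1: σ at base = K_a1 γ₁ h₁ = 21.55 kPa; P₁ = ½×21.55×4.0 = 43.10.
Layer 2: σ_v at top = γ₁h₁ = 77.20; σ_h top = K_a2×77.20 = 34.47; σ_h base = K_a2×(77.20+19.3×6.2) = 87.89.
P₂ = ½(34.47+87.89)×6.2 = 379.3. Total P_a = 43.10+379.3 = 422.4 kN/m.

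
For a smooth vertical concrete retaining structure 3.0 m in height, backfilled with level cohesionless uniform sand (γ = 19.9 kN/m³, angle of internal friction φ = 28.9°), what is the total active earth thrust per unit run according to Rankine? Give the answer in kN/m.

K_a = tan²(45° − φ/2) = 0.3484.
P_a = ½ K_a γ H² = 0.5 × 0.3484 × 19.9 × 3.0² = 31.20 kN/m.

31.2 kN/m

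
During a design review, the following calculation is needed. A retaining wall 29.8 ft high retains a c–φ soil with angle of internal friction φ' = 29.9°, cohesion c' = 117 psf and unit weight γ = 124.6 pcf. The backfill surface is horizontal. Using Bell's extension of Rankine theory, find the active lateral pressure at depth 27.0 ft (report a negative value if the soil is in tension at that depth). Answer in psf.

991 psf

K_a = (1 − sin φ)/(1 + sin φ) = 0.3347.
σ_a = K_a γ z − 2c√K_a = 0.3347×124.6×27.0 − 2×117×0.5785 = 990.6 psf.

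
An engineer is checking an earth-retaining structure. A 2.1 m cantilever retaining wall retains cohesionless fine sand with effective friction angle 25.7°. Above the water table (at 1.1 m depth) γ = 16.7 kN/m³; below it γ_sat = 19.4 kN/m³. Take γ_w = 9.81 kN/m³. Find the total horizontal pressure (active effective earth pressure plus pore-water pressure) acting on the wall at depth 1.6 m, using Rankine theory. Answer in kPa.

K_a = (1 − sin φ)/(1 + sin φ) = 0.3950.
γ' = 19.4 − 9.81 = 9.590 kN/m³.
Effective vertical stress at 1.6 m: σ'_v = 16.7×1.1 + 9.590×0.500 = 23.16 kPa.
σ'_h = K_a σ'_v = 0.3950 × 23.16 = 9.151 kPa; u = γ_w × 0.500 = 4.905 kPa.
Total σ_h = 9.151 + 4.905 = 14.06 kPa.

14.1 kPa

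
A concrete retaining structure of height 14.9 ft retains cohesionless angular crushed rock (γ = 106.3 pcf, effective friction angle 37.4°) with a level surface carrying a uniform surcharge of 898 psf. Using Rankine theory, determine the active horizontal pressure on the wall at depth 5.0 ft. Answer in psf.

K_a = (1 − sin φ)/(1 + sin φ) = 0.2443.
σ_v = γz + q = 106.3 × 5.0 + 898 = 1430 psf.
σ_h = K_a σ_v = 0.2443 × 1430 = 349.2 psf.

349 psf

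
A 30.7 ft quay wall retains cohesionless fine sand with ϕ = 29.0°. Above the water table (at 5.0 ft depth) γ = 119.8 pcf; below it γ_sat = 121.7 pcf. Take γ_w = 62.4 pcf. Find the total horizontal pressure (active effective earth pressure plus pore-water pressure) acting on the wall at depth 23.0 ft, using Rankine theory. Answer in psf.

1700 psf

K_a = (1 − sin φ)/(1 + sin φ) = 0.3470.
γ' = 121.7 − 62.4 = 59.30 pcf.
Effective vertical stress at 23.0 ft: σ'_v = 119.8×5.0 + 59.30×18.0 = 1666 psf.
σ'_h = K_a σ'_v = 0.3470 × 1666 = 578.2 psf; u = γ_w × 18.0 = 1123 psf.
Total σ_h = 578.2 + 1123 = 1701 psf.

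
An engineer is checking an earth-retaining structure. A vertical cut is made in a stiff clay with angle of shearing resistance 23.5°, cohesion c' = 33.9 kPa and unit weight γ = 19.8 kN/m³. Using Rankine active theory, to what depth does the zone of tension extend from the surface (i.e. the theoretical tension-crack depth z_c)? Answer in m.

5.22 m

K_a = tan²(45° − 23.5°/2) = 0.4298; √K_a = 0.6556.
The active pressure is zero where K_a γ z = 2c√K_a, so z_c = 2c/(γ√K_a) = 2×33.9/(19.8×0.6556) = 5.223 m.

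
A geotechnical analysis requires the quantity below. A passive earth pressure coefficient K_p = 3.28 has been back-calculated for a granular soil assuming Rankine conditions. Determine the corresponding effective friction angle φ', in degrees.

K_p = (1+sin φ)/(1−sin φ) ⇒ sin φ = (K_p − 1)/(K_p + 1) = 0.5327.
φ = arcsin(0.5327) = 32.19°.

32.2°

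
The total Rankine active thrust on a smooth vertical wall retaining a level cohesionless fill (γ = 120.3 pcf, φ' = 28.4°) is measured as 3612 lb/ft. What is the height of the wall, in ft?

13.0 ft

K_a = 0.3554. P_a = ½ K_a γ H² ⇒ H = √(2P_a/(K_a γ)).
H = √(2×3612/(0.3554×120.3)) = 13.00 ft.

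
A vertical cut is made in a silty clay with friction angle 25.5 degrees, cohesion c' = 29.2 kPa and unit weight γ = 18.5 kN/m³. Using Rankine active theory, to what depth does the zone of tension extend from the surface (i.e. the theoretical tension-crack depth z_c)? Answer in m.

5.00 m

K_a = tan²(45° − 25.5°/2) = 0.3981; √K_a = 0.6310.
The active pressure is zero where K_a γ z = 2c√K_a, so z_c = 2c/(γ√K_a) = 2×29.2/(18.5×0.6310) = 5.003 m.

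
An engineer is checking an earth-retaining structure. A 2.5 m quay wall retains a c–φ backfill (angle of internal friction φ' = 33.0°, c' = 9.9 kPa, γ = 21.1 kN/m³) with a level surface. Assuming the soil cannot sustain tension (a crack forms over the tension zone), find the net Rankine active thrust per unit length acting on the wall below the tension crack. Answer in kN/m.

K_a = 0.2948; √K_a = 0.5430.
Tension-crack depth z_c = 2c/(γ√K_a) = 2×9.9/(21.1×0.5430) = 1.728 m.
σ_a at base = K_a γ H − 2c√K_a = 0.2948×21.1×2.5 − 2×9.9×0.5430 = 4.800 kPa.
P_a = ½ × 4.800 × (H − z_c) = 0.5×4.800×0.7717 = 1.852 kN/m.

1.85 kN/m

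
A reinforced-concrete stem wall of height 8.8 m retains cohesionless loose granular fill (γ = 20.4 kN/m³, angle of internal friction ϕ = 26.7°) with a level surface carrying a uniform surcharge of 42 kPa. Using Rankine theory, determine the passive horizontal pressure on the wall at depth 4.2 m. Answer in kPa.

K_p = (1 + sin φ)/(1 − sin φ) = 2.632.
σ_v = γz + q = 20.4 × 4.2 + 42 = 127.7 kPa.
σ_h = K_p σ_v = 2.632 × 127.7 = 336.0 kPa.

336 kPa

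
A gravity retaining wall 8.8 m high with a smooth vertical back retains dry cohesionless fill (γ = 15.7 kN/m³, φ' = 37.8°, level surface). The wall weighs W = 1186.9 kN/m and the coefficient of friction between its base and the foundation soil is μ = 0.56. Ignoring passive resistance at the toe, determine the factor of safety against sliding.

4.56

K_a = tan²(45° − 37.8°/2) = 0.2400.
P_a = ½K_aγH² = 0.5×0.2400×15.7×8.8² = 145.9 kN/m, acting at H/3 = 2.933 m above the base.
FS_sliding = μW / P_a = 0.56×1186.9 / 145.9 = 4.556.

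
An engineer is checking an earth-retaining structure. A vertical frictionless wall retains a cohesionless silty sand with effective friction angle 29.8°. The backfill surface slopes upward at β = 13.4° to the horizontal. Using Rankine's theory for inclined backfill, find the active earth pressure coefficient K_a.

K_a = cos β · (cos β − √(cos²β − cos²φ)) / (cos β + √(cos²β − cos²φ)).
cos β = 0.9728, cos φ = 0.8678, √(cos²β − cos²φ) = 0.4396.
K_a = 0.9728 × (0.9728 − 0.4396)/(0.9728 + 0.4396) = 0.3672.

0.367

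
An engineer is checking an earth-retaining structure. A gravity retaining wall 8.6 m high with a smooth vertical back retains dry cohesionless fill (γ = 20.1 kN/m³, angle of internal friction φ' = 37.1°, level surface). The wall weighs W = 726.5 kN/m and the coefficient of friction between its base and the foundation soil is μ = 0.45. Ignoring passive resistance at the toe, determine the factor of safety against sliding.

K_a = tan²(45° − 37.1°/2) = 0.2475.
P_a = ½K_aγH² = 0.5×0.2475×20.1×8.6² = 184.0 kN/m, acting at H/3 = 2.867 m above the base.
FS_sliding = μW / P_a = 0.45×726.5 / 184.0 = 1.777.

1.78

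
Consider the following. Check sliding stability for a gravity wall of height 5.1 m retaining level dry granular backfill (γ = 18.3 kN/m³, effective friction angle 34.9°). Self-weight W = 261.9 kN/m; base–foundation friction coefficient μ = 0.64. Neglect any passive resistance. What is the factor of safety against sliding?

K_a = tan²(45° − 34.9°/2) = 0.2721.
P_a = ½K_aγH² = 0.5×0.2721×18.3×5.1² = 64.77 kN/m, acting at H/3 = 1.700 m above the base.
FS_sliding = μW / P_a = 0.64×261.9 / 64.77 = 2.588.

2.59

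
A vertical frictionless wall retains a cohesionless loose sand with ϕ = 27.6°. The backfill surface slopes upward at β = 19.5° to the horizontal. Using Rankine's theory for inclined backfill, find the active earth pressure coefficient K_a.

K_a = cos β · (cos β − √(cos²β − cos²φ)) / (cos β + √(cos²β − cos²φ)).
cos β = 0.9426, cos φ = 0.8862, √(cos²β − cos²φ) = 0.3213.
K_a = 0.9426 × (0.9426 − 0.3213)/(0.9426 + 0.3213) = 0.4634.

0.463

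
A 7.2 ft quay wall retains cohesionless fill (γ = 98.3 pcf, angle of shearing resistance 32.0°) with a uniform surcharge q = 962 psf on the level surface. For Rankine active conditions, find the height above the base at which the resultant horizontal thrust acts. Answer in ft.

3.28 ft

K_a = 0.3073.
Triangular part P₁ = ½K_aγH² = 782.9 at H/3 = 2.400 ft; rectangular part P₂ = K_a q H = 2128 at H/2 = 3.600 ft.
ȳ = (P₁·2.400 + P₂·3.600)/(P₁+P₂) = 3.277 ft.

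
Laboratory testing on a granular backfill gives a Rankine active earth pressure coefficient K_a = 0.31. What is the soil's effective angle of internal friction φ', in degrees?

31.8°

K_a = tan²(45° − φ/2) ⇒ 45° − φ/2 = arctan(√0.31) = 29.11°.
φ = 2(45° − 29.11°) = 31.78°.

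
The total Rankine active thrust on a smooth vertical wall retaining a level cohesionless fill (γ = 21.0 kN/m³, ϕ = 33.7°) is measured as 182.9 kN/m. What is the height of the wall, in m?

7.80 m

K_a = 0.2863. P_a = ½ K_a γ H² ⇒ H = √(2P_a/(K_a γ)).
H = √(2×182.9/(0.2863×21.0)) = 7.800 m.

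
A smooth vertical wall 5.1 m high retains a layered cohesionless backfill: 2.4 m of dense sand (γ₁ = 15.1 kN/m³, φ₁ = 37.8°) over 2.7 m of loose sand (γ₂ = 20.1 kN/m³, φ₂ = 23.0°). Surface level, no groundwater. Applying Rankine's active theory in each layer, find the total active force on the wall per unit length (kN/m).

K_a1 = tan²(45°−37.8°/2) = 0.2400; K_a2 = tan²(45°−23.0°/2) = 0.4381.
Layer 1: σ at base = K_a1 γ₁ h₁ = 8.697 kPa; P₁ = ½×8.697×2.4 = 10.44.
Layer 2: σ_v at top = γ₁h₁ = 36.24; σ_h top = K_a2×36.24 = 15.88; σ_h base = K_a2×(36.24+20.1×2.7) = 39.65.
P₂ = ½(15.88+39.65)×2.7 = 74.96. Total P_a = 10.44+74.96 = 85.40 kN/m.

85.4 kN/m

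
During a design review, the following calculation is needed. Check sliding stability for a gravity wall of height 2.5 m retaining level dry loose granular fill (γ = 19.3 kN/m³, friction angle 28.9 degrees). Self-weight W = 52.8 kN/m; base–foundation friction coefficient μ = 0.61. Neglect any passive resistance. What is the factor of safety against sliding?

1.53

K_a = tan²(45° − 28.9°/2) = 0.3484.
P_a = ½K_aγH² = 0.5×0.3484×19.3×2.5² = 21.01 kN/m, acting at H/3 = 0.8333 m above the base.
FS_sliding = μW / P_a = 0.61×52.8 / 21.01 = 1.533.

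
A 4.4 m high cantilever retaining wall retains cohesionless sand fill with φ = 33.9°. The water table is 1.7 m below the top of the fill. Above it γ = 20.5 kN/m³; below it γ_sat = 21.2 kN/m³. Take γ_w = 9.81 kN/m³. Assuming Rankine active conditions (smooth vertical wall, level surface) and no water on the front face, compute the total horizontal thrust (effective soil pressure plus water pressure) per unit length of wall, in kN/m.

82.7 kN/m

K_a = tan²(45° − φ/2) = 0.2839.
γ' = 21.2 − 9.81 = 11.39 kN/m³. Depth below WT = 2.7 m.
σ'_h at WT = K_a γ d_w = 9.894 kPa; at base = 9.894 + K_a γ' × 2.7 = 18.63 kPa.
P₁ (0–1.7 m) = ½×9.894×1.7 = 8.410. P₂ (1.7–4.4 m) = ½(9.894+18.63)×2.7 = 38.50.
P_w = ½ γ_w h₂² = 0.5×9.81×2.7² = 35.76. Total = 8.410+38.50+35.76 = 82.67 kN/m.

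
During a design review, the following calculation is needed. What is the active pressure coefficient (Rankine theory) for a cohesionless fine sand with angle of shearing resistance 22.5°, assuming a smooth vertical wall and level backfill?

0.446

K_a = tan²(45° − φ/2) = tan²(33.75°) = 0.4465.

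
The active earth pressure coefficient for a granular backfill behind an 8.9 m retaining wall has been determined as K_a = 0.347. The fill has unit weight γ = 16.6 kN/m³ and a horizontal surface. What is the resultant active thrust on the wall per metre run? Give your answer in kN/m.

228 kN/m

P = ½ K_a γ H² = 0.5 × 0.347 × 16.6 × 8.9² = 228.1 kN/m.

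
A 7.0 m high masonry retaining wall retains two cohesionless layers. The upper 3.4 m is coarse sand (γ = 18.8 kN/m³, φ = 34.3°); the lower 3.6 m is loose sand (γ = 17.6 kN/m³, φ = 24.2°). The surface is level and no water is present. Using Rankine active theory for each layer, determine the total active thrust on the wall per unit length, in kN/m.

174 kN/m

K_a1 = tan²(45°−34.3°/2) = 0.2792; K_a2 = tan²(45°−24.2°/2) = 0.4185.
Layer 1: σ at base = K_a1 γ₁ h₁ = 17.84 kPa; P₁ = ½×17.84×3.4 = 30.33.
Layer 2: σ_v at top = γ₁h₁ = 63.92; σ_h top = K_a2×63.92 = 26.75; σ_h base = K_a2×(63.92+17.6×3.6) = 53.27.
P₂ = ½(26.75+53.27)×3.6 = 144.0. Total P_a = 30.33+144.0 = 174.4 kN/m.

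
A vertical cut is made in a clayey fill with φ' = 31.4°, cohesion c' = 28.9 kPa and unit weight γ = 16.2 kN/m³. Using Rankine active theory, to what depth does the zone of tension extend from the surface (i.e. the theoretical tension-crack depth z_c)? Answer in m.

6.36 m

K_a = tan²(45° − 31.4°/2) = 0.3149; √K_a = 0.5612.
The active pressure is zero where K_a γ z = 2c√K_a, so z_c = 2c/(γ√K_a) = 2×28.9/(16.2×0.5612) = 6.358 m.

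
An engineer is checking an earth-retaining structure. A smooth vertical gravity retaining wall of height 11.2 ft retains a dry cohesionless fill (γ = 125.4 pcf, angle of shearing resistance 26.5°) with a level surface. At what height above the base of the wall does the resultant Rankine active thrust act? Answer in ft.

3.73 ft

K_a = 0.3829.
The pressure distribution is triangular, so the resultant acts at H/3 above the base = 11.2/3 = 3.733 ft.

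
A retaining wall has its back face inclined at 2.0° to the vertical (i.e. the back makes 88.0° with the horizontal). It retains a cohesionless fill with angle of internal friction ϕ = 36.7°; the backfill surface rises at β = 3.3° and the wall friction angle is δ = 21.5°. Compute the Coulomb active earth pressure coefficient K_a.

K_a = sin²(α+φ) / [sin²α · sin(α−δ) · (1 + √{sin(φ+δ)sin(φ−β) / (sin(α−δ)sin(α+β))})²].
With α = 88.0°, φ = 36.7°, δ = 21.5°, β = 3.3°: K_a = 0.2511.

0.251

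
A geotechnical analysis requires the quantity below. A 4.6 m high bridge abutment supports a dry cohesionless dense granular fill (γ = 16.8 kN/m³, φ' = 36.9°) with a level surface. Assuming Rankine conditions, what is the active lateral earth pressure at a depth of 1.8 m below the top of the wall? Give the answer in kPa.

7.55 kPa

K_a = (1 − sin φ)/(1 + sin φ) = 0.2497.
σ_h = K_a γ z = 0.2497 × 16.8 × 1.8 = 7.550 kPa.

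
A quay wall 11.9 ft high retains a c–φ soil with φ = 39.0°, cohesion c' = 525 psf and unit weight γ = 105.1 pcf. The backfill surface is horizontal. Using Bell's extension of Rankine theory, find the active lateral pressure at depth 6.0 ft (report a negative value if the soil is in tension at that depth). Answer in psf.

K_a = (1 − sin φ)/(1 + sin φ) = 0.2275.
σ_a = K_a γ z − 2c√K_a = 0.2275×105.1×6.0 − 2×525×0.4770 = -357.4 psf.

-357 psf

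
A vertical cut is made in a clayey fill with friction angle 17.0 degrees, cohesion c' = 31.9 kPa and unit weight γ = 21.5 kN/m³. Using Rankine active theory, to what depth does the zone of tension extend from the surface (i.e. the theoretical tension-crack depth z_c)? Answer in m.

4.01 m

K_a = tan²(45° − 17.0°/2) = 0.5475; √K_a = 0.7400.
The active pressure is zero where K_a γ z = 2c√K_a, so z_c = 2c/(γ√K_a) = 2×31.9/(21.5×0.7400) = 4.010 m.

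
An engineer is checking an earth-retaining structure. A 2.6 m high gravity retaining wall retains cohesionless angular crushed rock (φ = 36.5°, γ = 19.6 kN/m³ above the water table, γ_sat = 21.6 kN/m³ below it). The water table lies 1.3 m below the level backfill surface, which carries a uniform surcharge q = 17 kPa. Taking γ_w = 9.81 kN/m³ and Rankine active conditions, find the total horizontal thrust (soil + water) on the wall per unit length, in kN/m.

34.7 kN/m

K_a = tan²(45° − φ/2) = 0.2541.
γ' = 21.6 − 9.81 = 11.79 kN/m³. h₂ = H − d_w = 1.3 m.
σ'_h: at surface K_a·q = 4.319; at WT K_a(q+γd_w) = 10.79; at base K_a(q+γd_w+γ'h₂) = 14.69 kPa.
P₁ = ½(4.319+10.79)×1.3 = 9.822; P₂ = ½(10.79+14.69)×1.3 = 16.56; P_w = ½γ_w h₂² = 8.289.
Total = 9.822+16.56+8.289 = 34.67 kN/m.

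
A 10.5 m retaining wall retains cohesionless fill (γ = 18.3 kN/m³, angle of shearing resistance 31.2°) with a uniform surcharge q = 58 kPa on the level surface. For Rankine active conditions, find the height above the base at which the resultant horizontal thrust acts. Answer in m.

4.16 m

K_a = 0.3175.
Triangular part P₁ = ½K_aγH² = 320.3 at H/3 = 3.500 m; rectangular part P₂ = K_a q H = 193.4 at H/2 = 5.250 m.
ȳ = (P₁·3.500 + P₂·5.250)/(P₁+P₂) = 4.159 m.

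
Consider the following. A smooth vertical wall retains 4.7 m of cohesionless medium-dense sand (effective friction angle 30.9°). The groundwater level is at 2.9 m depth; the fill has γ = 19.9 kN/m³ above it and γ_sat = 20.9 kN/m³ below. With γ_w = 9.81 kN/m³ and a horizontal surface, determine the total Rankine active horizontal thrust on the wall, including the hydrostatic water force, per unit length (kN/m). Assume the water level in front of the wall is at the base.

81.9 kN/m

K_a = tan²(45° − φ/2) = 0.3214.
γ' = 20.9 − 9.81 = 11.09 kN/m³. Depth below WT = 1.8 m.
σ'_h at WT = K_a γ d_w = 18.55 kPa; at base = 18.55 + K_a γ' × 1.8 = 24.96 kPa.
P₁ (0–2.9 m) = ½×18.55×2.9 = 26.89. P₂ (2.9–4.7 m) = ½(18.55+24.96)×1.8 = 39.16.
P_w = ½ γ_w h₂² = 0.5×9.81×1.8² = 15.89. Total = 26.89+39.16+15.89 = 81.95 kN/m.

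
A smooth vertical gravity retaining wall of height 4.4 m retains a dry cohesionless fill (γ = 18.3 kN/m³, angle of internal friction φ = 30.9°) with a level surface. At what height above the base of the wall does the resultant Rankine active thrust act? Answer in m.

K_a = 0.3214.
The pressure distribution is triangular, so the resultant acts at H/3 above the base = 4.4/3 = 1.467 m.

1.47 m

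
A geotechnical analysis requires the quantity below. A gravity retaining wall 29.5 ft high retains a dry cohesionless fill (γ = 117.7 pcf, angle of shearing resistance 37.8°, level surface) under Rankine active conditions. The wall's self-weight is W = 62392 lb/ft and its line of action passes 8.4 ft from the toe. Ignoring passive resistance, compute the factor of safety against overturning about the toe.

K_a = tan²(45° − 37.8°/2) = 0.2400.
P_a = ½K_aγH² = 0.5×0.2400×117.7×29.5² = 12290 lb/ft, acting at H/3 = 9.833 ft above the base.
Overturning moment M_o = P_a × H/3 = 12290 × 9.833 = 120900.
Resisting moment M_r = W × 8.4 = 62392 × 8.4 = 524100.
FS_overturning = M_r/M_o = 524100/120900 = 4.336.

4.34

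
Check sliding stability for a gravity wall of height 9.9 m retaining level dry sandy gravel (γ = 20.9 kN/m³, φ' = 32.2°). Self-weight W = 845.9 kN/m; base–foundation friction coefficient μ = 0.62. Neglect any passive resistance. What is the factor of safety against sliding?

1.68

K_a = tan²(45° − 32.2°/2) = 0.3047.
P_a = ½K_aγH² = 0.5×0.3047×20.9×9.9² = 312.1 kN/m, acting at H/3 = 3.300 m above the base.
FS_sliding = μW / P_a = 0.62×845.9 / 312.1 = 1.680.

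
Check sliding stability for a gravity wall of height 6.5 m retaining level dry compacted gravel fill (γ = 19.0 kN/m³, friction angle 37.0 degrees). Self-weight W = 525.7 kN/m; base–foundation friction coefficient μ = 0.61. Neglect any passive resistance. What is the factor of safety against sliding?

K_a = tan²(45° − 37.0°/2) = 0.2486.
P_a = ½K_aγH² = 0.5×0.2486×19.0×6.5² = 99.78 kN/m, acting at H/3 = 2.167 m above the base.
FS_sliding = μW / P_a = 0.61×525.7 / 99.78 = 3.214.

3.21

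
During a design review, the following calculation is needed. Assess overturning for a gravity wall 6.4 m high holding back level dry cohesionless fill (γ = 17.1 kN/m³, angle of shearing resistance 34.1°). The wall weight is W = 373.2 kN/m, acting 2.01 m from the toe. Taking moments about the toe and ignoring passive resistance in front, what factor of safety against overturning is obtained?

3.57

K_a = tan²(45° − 34.1°/2) = 0.2815.
P_a = ½K_aγH² = 0.5×0.2815×17.1×6.4² = 98.59 kN/m, acting at H/3 = 2.133 m above the base.
Overturning moment M_o = P_a × H/3 = 98.59 × 2.133 = 210.3.
Resisting moment M_r = W × 2.01 = 373.2 × 2.01 = 750.1.
FS_overturning = M_r/M_o = 750.1/210.3 = 3.566.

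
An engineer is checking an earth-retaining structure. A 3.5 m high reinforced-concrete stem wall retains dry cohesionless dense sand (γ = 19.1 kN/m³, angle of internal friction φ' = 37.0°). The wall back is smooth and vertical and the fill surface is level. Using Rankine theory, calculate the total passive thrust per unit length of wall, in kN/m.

471 kN/m

K_p = tan²(45° + φ/2) = 4.023.
P_p = ½ K_p γ H² = 0.5 × 4.023 × 19.1 × 3.5² = 470.6 kN/m.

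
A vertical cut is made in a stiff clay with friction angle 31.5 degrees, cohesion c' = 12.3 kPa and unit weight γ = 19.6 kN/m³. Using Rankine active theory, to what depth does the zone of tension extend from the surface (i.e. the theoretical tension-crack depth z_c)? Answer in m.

K_a = tan²(45° − 31.5°/2) = 0.3136; √K_a = 0.5600.
The active pressure is zero where K_a γ z = 2c√K_a, so z_c = 2c/(γ√K_a) = 2×12.3/(19.6×0.5600) = 2.241 m.

2.24 m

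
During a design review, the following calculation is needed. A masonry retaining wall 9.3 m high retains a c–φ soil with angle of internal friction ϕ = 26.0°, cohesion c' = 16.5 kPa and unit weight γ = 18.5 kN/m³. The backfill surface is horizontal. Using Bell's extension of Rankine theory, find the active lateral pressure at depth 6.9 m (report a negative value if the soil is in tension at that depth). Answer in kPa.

K_a = (1 − sin φ)/(1 + sin φ) = 0.3905.
σ_a = K_a γ z − 2c√K_a = 0.3905×18.5×6.9 − 2×16.5×0.6249 = 29.22 kPa.

29.2 kPa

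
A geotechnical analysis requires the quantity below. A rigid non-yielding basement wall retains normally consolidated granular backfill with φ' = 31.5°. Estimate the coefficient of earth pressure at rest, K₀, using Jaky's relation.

K₀ = 1 − sin φ' = 1 − sin 31.5° = 0.4775.

0.478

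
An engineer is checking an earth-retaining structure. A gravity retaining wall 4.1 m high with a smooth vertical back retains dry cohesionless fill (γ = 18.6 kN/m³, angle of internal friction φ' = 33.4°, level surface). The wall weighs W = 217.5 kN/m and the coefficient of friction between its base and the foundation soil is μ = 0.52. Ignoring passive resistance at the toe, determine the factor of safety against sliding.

2.50

K_a = tan²(45° − 33.4°/2) = 0.2899.
P_a = ½K_aγH² = 0.5×0.2899×18.6×4.1² = 45.32 kN/m, acting at H/3 = 1.367 m above the base.
FS_sliding = μW / P_a = 0.52×217.5 / 45.32 = 2.495.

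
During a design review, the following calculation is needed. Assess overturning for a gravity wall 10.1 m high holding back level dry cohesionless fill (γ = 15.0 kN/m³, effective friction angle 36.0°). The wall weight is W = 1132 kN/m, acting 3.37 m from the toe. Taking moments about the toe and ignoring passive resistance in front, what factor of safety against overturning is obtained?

5.70

K_a = tan²(45° − 36.0°/2) = 0.2596.
P_a = ½K_aγH² = 0.5×0.2596×15.0×10.1² = 198.6 kN/m, acting at H/3 = 3.367 m above the base.
Overturning moment M_o = P_a × H/3 = 198.6 × 3.367 = 668.7.
Resisting moment M_r = W × 3.37 = 1132 × 3.37 = 3815.
FS_overturning = M_r/M_o = 3815/668.7 = 5.705.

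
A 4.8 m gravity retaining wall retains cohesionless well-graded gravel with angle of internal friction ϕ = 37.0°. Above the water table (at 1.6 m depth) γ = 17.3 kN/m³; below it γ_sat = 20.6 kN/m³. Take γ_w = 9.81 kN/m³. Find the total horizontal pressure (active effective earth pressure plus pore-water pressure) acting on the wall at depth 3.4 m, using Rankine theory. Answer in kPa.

K_a = (1 − sin φ)/(1 + sin φ) = 0.2486.
γ' = 20.6 − 9.81 = 10.79 kN/m³.
Effective vertical stress at 3.4 m: σ'_v = 17.3×1.6 + 10.79×1.80 = 47.10 kPa.
σ'_h = K_a σ'_v = 0.2486 × 47.10 = 11.71 kPa; u = γ_w × 1.80 = 17.66 kPa.
Total σ_h = 11.71 + 17.66 = 29.37 kPa.

29.4 kPa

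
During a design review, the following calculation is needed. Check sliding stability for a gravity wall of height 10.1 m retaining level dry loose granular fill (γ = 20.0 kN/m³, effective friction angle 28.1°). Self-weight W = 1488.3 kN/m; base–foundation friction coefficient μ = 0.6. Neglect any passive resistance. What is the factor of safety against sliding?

2.43

K_a = tan²(45° − 28.1°/2) = 0.3596.
P_a = ½K_aγH² = 0.5×0.3596×20.0×10.1² = 366.8 kN/m, acting at H/3 = 3.367 m above the base.
FS_sliding = μW / P_a = 0.6×1488.3 / 366.8 = 2.434.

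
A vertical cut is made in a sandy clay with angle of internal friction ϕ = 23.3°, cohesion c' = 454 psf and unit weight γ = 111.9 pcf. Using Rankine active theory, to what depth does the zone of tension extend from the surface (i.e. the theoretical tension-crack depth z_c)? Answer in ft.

K_a = tan²(45° − 23.3°/2) = 0.4331; √K_a = 0.6581.
The active pressure is zero where K_a γ z = 2c√K_a, so z_c = 2c/(γ√K_a) = 2×454/(111.9×0.6581) = 12.33 ft.

12.3 ft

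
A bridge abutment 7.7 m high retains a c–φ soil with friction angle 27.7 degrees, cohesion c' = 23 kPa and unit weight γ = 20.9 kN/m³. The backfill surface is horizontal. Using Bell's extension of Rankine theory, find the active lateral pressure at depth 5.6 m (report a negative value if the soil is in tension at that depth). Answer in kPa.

15.0 kPa

K_a = (1 − sin φ)/(1 + sin φ) = 0.3653.
σ_a = K_a γ z − 2c√K_a = 0.3653×20.9×5.6 − 2×23×0.6044 = 14.96 kPa.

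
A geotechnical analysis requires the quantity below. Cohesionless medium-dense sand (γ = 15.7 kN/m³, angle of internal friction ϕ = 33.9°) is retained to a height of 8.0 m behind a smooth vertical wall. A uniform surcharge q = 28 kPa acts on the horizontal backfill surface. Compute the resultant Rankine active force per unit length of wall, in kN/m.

206 kN/m

K_a = tan²(45° − φ/2) = 0.2839.
Soil triangle: ½ K_a γ H² = 0.5×0.2839×15.7×8.0² = 142.6 kN/m.
Surcharge rectangle: K_a q H = 0.2839×28×8.0 = 63.60 kN/m.
Total = 142.6 + 63.60 = 206.2 kN/m.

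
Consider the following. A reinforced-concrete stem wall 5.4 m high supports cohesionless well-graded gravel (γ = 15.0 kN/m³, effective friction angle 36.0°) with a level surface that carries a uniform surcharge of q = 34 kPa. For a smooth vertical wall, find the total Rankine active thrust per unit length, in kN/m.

104 kN/m

K_a = tan²(45° − φ/2) = 0.2596.
Soil triangle: ½ K_a γ H² = 0.5×0.2596×15.0×5.4² = 56.78 kN/m.
Surcharge rectangle: K_a q H = 0.2596×34×5.4 = 47.67 kN/m.
Total = 56.78 + 47.67 = 104.4 kN/m.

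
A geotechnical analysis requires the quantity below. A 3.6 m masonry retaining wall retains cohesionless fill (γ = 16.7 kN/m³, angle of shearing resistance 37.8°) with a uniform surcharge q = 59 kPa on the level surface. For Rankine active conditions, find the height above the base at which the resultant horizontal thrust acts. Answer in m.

1.60 m

K_a = 0.2400.
Triangular part P₁ = ½K_aγH² = 25.97 at H/3 = 1.200 m; rectangular part P₂ = K_a q H = 50.98 at H/2 = 1.800 m.
ȳ = (P₁·1.200 + P₂·1.800)/(P₁+P₂) = 1.597 m.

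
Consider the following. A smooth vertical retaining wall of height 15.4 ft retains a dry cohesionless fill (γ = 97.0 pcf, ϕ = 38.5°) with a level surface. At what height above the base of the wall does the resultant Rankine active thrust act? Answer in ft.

K_a = 0.2327.
The pressure distribution is triangular, so the resultant acts at H/3 above the base = 15.4/3 = 5.133 ft.

5.13 ft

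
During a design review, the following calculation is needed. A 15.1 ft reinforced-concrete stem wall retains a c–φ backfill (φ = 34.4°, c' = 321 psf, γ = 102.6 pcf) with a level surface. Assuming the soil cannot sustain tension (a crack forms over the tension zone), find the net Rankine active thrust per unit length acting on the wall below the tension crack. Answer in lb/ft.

149 lb/ft

K_a = 0.2780; √K_a = 0.5272.
Tension-crack depth z_c = 2c/(γ√K_a) = 2×321/(102.6×0.5272) = 11.87 ft.
σ_a at base = K_a γ H − 2c√K_a = 0.2780×102.6×15.1 − 2×321×0.5272 = 92.18 psf.
P_a = ½ × 92.18 × (H − z_c) = 0.5×92.18×3.232 = 149.0 lb/ft.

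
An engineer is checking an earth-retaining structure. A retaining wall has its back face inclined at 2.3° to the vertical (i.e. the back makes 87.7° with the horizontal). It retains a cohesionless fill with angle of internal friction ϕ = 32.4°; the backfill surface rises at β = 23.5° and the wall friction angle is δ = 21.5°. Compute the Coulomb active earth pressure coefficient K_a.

0.429

K_a = sin²(α+φ) / [sin²α · sin(α−δ) · (1 + √{sin(φ+δ)sin(φ−β) / (sin(α−δ)sin(α+β))})²].
With α = 87.7°, φ = 32.4°, δ = 21.5°, β = 23.5°: K_a = 0.4285.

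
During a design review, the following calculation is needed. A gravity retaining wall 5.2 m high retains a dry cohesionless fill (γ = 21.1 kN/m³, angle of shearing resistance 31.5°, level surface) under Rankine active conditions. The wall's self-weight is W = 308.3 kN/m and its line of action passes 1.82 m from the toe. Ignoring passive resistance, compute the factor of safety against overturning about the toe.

3.62

K_a = tan²(45° − 31.5°/2) = 0.3136.
P_a = ½K_aγH² = 0.5×0.3136×21.1×5.2² = 89.47 kN/m, acting at H/3 = 1.733 m above the base.
Overturning moment M_o = P_a × H/3 = 89.47 × 1.733 = 155.1.
Resisting moment M_r = W × 1.82 = 308.3 × 1.82 = 561.1.
FS_overturning = M_r/M_o = 561.1/155.1 = 3.618.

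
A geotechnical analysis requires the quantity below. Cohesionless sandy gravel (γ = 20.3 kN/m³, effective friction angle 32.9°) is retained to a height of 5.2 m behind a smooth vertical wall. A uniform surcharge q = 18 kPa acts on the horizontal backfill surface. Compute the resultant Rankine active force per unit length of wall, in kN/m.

K_a = tan²(45° − φ/2) = 0.2960.
Soil triangle: ½ K_a γ H² = 0.5×0.2960×20.3×5.2² = 81.25 kN/m.
Surcharge rectangle: K_a q H = 0.2960×18×5.2 = 27.71 kN/m.
Total = 81.25 + 27.71 = 109.0 kN/m.

109 kN/m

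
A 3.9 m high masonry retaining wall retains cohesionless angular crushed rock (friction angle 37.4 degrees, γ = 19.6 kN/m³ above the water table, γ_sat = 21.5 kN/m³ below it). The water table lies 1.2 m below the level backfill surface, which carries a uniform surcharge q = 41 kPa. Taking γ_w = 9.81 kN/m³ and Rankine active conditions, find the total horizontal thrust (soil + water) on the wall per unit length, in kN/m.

104 kN/m

K_a = tan²(45° − φ/2) = 0.2443.
γ' = 21.5 − 9.81 = 11.69 kN/m³. h₂ = H − d_w = 2.7 m.
σ'_h: at surface K_a·q = 10.01; at WT K_a(q+γd_w) = 15.76; at base K_a(q+γd_w+γ'h₂) = 23.47 kPa.
P₁ = ½(10.01+15.76)×1.2 = 15.46; P₂ = ½(15.76+23.47)×2.7 = 52.96; P_w = ½γ_w h₂² = 35.76.
Total = 15.46+52.96+35.76 = 104.2 kN/m.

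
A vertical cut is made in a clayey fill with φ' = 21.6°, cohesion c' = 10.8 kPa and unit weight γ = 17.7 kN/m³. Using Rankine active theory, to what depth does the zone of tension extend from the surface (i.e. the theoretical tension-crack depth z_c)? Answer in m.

1.80 m

K_a = tan²(45° − 21.6°/2) = 0.4619; √K_a = 0.6796.
The active pressure is zero where K_a γ z = 2c√K_a, so z_c = 2c/(γ√K_a) = 2×10.8/(17.7×0.6796) = 1.796 m.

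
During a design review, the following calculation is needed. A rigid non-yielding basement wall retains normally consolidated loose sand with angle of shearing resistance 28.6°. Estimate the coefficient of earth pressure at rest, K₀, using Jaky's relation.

0.521

K₀ = 1 − sin φ' = 1 − sin 28.6° = 0.5213.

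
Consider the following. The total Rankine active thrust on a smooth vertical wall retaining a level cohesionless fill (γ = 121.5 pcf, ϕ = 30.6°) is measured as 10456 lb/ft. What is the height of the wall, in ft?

K_a = 0.3253. P_a = ½ K_a γ H² ⇒ H = √(2P_a/(K_a γ)).
H = √(2×10456/(0.3253×121.5)) = 23.00 ft.

23.0 ft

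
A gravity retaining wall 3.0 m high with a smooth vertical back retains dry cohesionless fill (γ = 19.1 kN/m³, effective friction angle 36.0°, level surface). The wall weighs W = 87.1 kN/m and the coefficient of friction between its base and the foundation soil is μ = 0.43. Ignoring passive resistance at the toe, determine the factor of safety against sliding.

K_a = tan²(45° − 36.0°/2) = 0.2596.
P_a = ½K_aγH² = 0.5×0.2596×19.1×3.0² = 22.31 kN/m, acting at H/3 = 1.000 m above the base.
FS_sliding = μW / P_a = 0.43×87.1 / 22.31 = 1.678.

1.68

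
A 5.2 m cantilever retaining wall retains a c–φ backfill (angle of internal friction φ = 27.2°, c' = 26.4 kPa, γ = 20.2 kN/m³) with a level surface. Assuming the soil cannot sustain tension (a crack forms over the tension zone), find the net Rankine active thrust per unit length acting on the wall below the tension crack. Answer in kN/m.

3.17 kN/m

K_a = 0.3726; √K_a = 0.6104.
Tension-crack depth z_c = 2c/(γ√K_a) = 2×26.4/(20.2×0.6104) = 4.282 m.
σ_a at base = K_a γ H − 2c√K_a = 0.3726×20.2×5.2 − 2×26.4×0.6104 = 6.908 kPa.
P_a = ½ × 6.908 × (H − z_c) = 0.5×6.908×0.9178 = 3.170 kN/m.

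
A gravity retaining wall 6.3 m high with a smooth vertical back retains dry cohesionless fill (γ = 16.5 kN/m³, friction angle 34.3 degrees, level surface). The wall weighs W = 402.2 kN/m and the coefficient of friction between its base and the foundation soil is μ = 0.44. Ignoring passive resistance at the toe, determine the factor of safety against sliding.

1.94

K_a = tan²(45° − 34.3°/2) = 0.2792.
P_a = ½K_aγH² = 0.5×0.2792×16.5×6.3² = 91.41 kN/m, acting at H/3 = 2.100 m above the base.
FS_sliding = μW / P_a = 0.44×402.2 / 91.41 = 1.936.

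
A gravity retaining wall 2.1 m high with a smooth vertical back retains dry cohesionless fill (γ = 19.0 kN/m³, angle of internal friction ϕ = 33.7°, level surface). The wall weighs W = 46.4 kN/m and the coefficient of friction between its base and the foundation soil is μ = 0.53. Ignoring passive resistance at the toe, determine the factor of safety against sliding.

K_a = tan²(45° − 33.7°/2) = 0.2863.
P_a = ½K_aγH² = 0.5×0.2863×19.0×2.1² = 11.99 kN/m, acting at H/3 = 0.7000 m above the base.
FS_sliding = μW / P_a = 0.53×46.4 / 11.99 = 2.050.

2.05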